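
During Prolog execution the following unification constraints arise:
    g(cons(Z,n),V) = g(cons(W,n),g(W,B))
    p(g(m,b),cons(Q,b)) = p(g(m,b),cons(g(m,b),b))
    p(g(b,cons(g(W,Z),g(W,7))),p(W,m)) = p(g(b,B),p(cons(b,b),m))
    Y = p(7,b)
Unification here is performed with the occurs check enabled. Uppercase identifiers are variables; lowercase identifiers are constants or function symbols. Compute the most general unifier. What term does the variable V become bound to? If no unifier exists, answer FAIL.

Decompose g/2: cons(Z,n) = cons(W,n),  V = g(W,B).
Decompose cons/2: Z = W,  n = n.
Bind Z := W; substituting into the one remaining equation that mentions Z gives: p(g(b,cons(g(W,W),g(W,7))),p(W,m)) = p(g(b,B),p(cons(b,b),m)).
Delete trivial equation n = n.
Bind V := g(W,B); no other remaining equation mentions V.
Decompose p/2: g(m,b) = g(m,b),  cons(Q,b) = cons(g(m,b),b).
Delete trivial equation g(m,b) = g(m,b).
Decompose cons/2: Q = g(m,b),  b = b.
Bind Q := g(m,b); no other remaining equation mentions Q.
Delete trivial equation b = b.
Decompose p/2: g(b,cons(g(W,W),g(W,7))) = g(b,B),  p(W,m) = p(cons(b,b),m).
Decompose g/2: b = b,  cons(g(W,W),g(W,7)) = B.
Delete trivial equation b = b.
Bind B := cons(g(W,W),g(W,7)); no other remaining equation mentions B. Substituting into the earlier binding gives V := g(W,cons(g(W,W),g(W,7))).
Decompose p/2: W = cons(b,b),  m = m.
Bind W := cons(b,b); no other remaining equation mentions W. Substituting into the earlier bindings gives Z := cons(b,b), V := g(cons(b,b),cons(g(cons(b,b),cons(b,b)),g(cons(b,b),7))), B := cons(g(cons(b,b),cons(b,b)),g(cons(b,b),7)).
Delete trivial equation m = m.
Bind Y := p(7,b).
MGU = { Z ↦ cons(b,b), V ↦ g(cons(b,b),cons(g(cons(b,b),cons(b,b)),g(cons(b,b),7))), Q ↦ g(m,b), B ↦ cons(g(cons(b,b),cons(b,b)),g(cons(b,b),7)), W ↦ cons(b,b), Y ↦ p(7,b) }, so V ↦ g(cons(b,b),cons(g(cons(b,b),cons(b,b)),g(cons(b,b),7))).

g(cons(b,b),cons(g(cons(b,b),cons(b,b)),g(cons(b,b),7)))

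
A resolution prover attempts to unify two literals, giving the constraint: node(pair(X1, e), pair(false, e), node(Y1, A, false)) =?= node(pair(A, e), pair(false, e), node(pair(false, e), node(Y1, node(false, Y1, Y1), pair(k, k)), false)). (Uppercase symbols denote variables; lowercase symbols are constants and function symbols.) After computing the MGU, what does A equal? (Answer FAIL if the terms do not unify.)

node(pair(false, e), node(false, pair(false, e), pair(false, e)), pair(k, k))

Decompose node/3: pair(X1, e) =?= pair(A, e),  pair(false, e) =?= pair(false, e),  node(Y1, A, false) =?= node(pair(false, e), node(Y1, node(false, Y1, Y1), pair(k, k)), false).
Decompose pair/2: X1 =?= A,  e =?= e.
Bind X1 := A; no other remaining equation mentions X1.
Delete trivial equation e =?= e.
Delete trivial equation pair(false, e) =?= pair(false, e).
Decompose node/3: Y1 =?= pair(false, e),  A =?= node(Y1, node(false, Y1, Y1), pair(k, k)),  false =?= false.
Bind Y1 := pair(false, e); substituting into the one remaining equation that mentions Y1 gives: A =?= node(pair(false, e), node(false, pair(false, e), pair(false, e)), pair(k, k)).
Bind A := node(pair(false, e), node(false, pair(false, e), pair(false, e)), pair(k, k)); no other remaining equation mentions A. Substituting into the earlier binding gives X1 := node(pair(false, e), node(false, pair(false, e), pair(false, e)), pair(k, k)).
Delete trivial equation false =?= false.
MGU = { X1 := node(pair(false, e), node(false, pair(false, e), pair(false, e)), pair(k, k)), Y1 := pair(false, e), A := node(pair(false, e), node(false, pair(false, e), pair(false, e)), pair(k, k)) }, so A := node(pair(false, e), node(false, pair(false, e), pair(false, e)), pair(k, k)).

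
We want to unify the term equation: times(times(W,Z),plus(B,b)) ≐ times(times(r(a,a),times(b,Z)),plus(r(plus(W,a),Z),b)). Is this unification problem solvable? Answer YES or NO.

Decompose times/2: times(W,Z) ≐ times(r(a,a),times(b,Z)),  plus(B,b) ≐ plus(r(plus(W,a),Z),b).
Decompose times/2: W ≐ r(a,a),  Z ≐ times(b,Z).
Bind W := r(a,a); substituting into the one remaining equation that mentions W gives: plus(B,b) ≐ plus(r(plus(r(a,a),a),Z),b).
Occurs check fails: Z occurs in times(b,Z); the equation Z ≐ times(b,Z) has no finite solution.

NO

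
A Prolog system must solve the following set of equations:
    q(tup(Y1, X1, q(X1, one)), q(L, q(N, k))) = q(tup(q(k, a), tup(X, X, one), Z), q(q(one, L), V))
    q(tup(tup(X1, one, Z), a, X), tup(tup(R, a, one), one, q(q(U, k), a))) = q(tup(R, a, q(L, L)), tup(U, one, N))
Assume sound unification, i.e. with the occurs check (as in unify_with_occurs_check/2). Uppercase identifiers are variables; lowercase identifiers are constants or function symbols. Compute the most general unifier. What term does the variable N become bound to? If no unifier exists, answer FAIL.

Decompose q/2: tup(Y1, X1, q(X1, one)) = tup(q(k, a), tup(X, X, one), Z),  q(L, q(N, k)) = q(q(one, L), V).
Decompose tup/3: Y1 = q(k, a),  X1 = tup(X, X, one),  q(X1, one) = Z.
Bind Y1 := q(k, a); no other remaining equation mentions Y1.
Bind X1 := tup(X, X, one); substituting into the 2 remaining equations that mention X1 gives: q(tup(X, X, one), one) = Z,  q(tup(tup(tup(X, X, one), one, Z), a, X), tup(tup(R, a, one), one, q(q(U, k), a))) = q(tup(R, a, q(L, L)), tup(U, one, N)).
Bind Z := q(tup(X, X, one), one); substituting into the one remaining equation that mentions Z gives: q(tup(tup(tup(X, X, one), one, q(tup(X, X, one), one)), a, X), tup(tup(R, a, one), one, q(q(U, k), a))) = q(tup(R, a, q(L, L)), tup(U, one, N)).
Decompose q/2: L = q(one, L),  q(N, k) = V.
Occurs check fails: L occurs in q(one, L); the equation L = q(one, L) has no finite solution.

FAIL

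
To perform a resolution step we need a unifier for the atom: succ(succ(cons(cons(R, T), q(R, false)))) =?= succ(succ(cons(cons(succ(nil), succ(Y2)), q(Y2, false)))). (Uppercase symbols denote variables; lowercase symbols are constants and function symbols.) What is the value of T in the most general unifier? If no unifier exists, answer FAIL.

Decompose succ/1: succ(cons(cons(R, T), q(R, false))) =?= succ(cons(cons(succ(nil), succ(Y2)), q(Y2, false))).
Decompose succ/1: cons(cons(R, T), q(R, false)) =?= cons(cons(succ(nil), succ(Y2)), q(Y2, false)).
Decompose cons/2: cons(R, T) =?= cons(succ(nil), succ(Y2)),  q(R, false) =?= q(Y2, false).
Decompose cons/2: R =?= succ(nil),  T =?= succ(Y2).
Bind R := succ(nil); substituting into the one remaining equation that mentions R gives: q(succ(nil), false) =?= q(Y2, false).
Bind T := succ(Y2); no other remaining equation mentions T.
Decompose q/2: succ(nil) =?= Y2,  false =?= false.
Bind Y2 := succ(nil); no other remaining equation mentions Y2. Substituting into the earlier binding gives T := succ(succ(nil)).
Delete trivial equation false =?= false.
MGU = { R -> succ(nil), T -> succ(succ(nil)), Y2 -> succ(nil) }, so T -> succ(succ(nil)).

succ(succ(nil))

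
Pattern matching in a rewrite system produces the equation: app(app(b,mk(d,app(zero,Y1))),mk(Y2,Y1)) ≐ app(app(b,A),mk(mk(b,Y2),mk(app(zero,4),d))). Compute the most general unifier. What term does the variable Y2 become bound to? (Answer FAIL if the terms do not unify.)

Decompose app/2: app(b,mk(d,app(zero,Y1))) ≐ app(b,A),  mk(Y2,Y1) ≐ mk(mk(b,Y2),mk(app(zero,4),d)).
Decompose app/2: b ≐ b,  mk(d,app(zero,Y1)) ≐ A.
Delete trivial equation b ≐ b.
Bind A := mk(d,app(zero,Y1)); no other remaining equation mentions A.
Decompose mk/2: Y2 ≐ mk(b,Y2),  Y1 ≐ mk(app(zero,4),d).
Occurs check fails: Y2 occurs in mk(b,Y2); the equation Y2 ≐ mk(b,Y2) has no finite solution.

FAIL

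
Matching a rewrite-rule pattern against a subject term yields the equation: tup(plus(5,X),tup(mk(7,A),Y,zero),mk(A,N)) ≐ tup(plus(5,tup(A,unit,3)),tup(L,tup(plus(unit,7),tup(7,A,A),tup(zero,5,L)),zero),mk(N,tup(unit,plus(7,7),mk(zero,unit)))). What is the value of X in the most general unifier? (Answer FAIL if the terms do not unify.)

Decompose tup/3: plus(5,X) ≐ plus(5,tup(A,unit,3)),  tup(mk(7,A),Y,zero) ≐ tup(L,tup(plus(unit,7),tup(7,A,A),tup(zero,5,L)),zero),  mk(A,N) ≐ mk(N,tup(unit,plus(7,7),mk(zero,unit))).
Decompose plus/2: 5 ≐ 5,  X ≐ tup(A,unit,3).
Delete trivial equation 5 ≐ 5.
Bind X := tup(A,unit,3); no other remaining equation mentions X.
Decompose tup/3: mk(7,A) ≐ L,  Y ≐ tup(plus(unit,7),tup(7,A,A),tup(zero,5,L)),  zero ≐ zero.
Bind L := mk(7,A); substituting into the one remaining equation that mentions L gives: Y ≐ tup(plus(unit,7),tup(7,A,A),tup(zero,5,mk(7,A))).
Bind Y := tup(plus(unit,7),tup(7,A,A),tup(zero,5,mk(7,A))); no other remaining equation mentions Y.
Delete trivial equation zero ≐ zero.
Decompose mk/2: A ≐ N,  N ≐ tup(unit,plus(7,7),mk(zero,unit)).
Bind A := N; no other remaining equation mentions A. Substituting into the earlier bindings gives X := tup(N,unit,3), L := mk(7,N), Y := tup(plus(unit,7),tup(7,N,N),tup(zero,5,mk(7,N))).
Bind N := tup(unit,plus(7,7),mk(zero,unit)). Substituting into the earlier bindings gives X := tup(tup(unit,plus(7,7),mk(zero,unit)),unit,3), L := mk(7,tup(unit,plus(7,7),mk(zero,unit))), Y := tup(plus(unit,7),tup(7,tup(unit,plus(7,7),mk(zero,unit)),tup(unit,plus(7,7),mk(zero,unit))),tup(zero,5,mk(7,tup(unit,plus(7,7),mk(zero,unit))))), A := tup(unit,plus(7,7),mk(zero,unit)).
MGU = { X -> tup(tup(unit,plus(7,7),mk(zero,unit)),unit,3), L -> mk(7,tup(unit,plus(7,7),mk(zero,unit))), Y -> tup(plus(unit,7),tup(7,tup(unit,plus(7,7),mk(zero,unit)),tup(unit,plus(7,7),mk(zero,unit))),tup(zero,5,mk(7,tup(unit,plus(7,7),mk(zero,unit))))), A -> tup(unit,plus(7,7),mk(zero,unit)), N -> tup(unit,plus(7,7),mk(zero,unit)) }, so X -> tup(tup(unit,plus(7,7),mk(zero,unit)),unit,3).

tup(tup(unit,plus(7,7),mk(zero,unit)),unit,3)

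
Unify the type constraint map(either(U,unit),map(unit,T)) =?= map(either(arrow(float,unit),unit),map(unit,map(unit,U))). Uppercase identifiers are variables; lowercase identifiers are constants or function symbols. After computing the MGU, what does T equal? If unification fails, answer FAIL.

map(unit,arrow(float,unit))

Decompose map/2: either(U,unit) =?= either(arrow(float,unit),unit),  map(unit,T) =?= map(unit,map(unit,U)).
Decompose either/2: U =?= arrow(float,unit),  unit =?= unit.
Bind U := arrow(float,unit); substituting into the one remaining equation that mentions U gives: map(unit,T) =?= map(unit,map(unit,arrow(float,unit))).
Delete trivial equation unit =?= unit.
Decompose map/2: unit =?= unit,  T =?= map(unit,arrow(float,unit)).
Delete trivial equation unit =?= unit.
Bind T := map(unit,arrow(float,unit)).
MGU = { U ↦ arrow(float,unit), T ↦ map(unit,arrow(float,unit)) }, so T ↦ map(unit,arrow(float,unit)).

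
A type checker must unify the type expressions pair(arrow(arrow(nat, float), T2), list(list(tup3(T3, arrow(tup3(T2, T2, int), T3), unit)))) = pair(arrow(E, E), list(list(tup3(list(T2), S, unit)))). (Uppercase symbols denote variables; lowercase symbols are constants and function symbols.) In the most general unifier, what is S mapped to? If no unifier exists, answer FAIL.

Decompose pair/2: arrow(arrow(nat, float), T2) = arrow(E, E),  list(list(tup3(T3, arrow(tup3(T2, T2, int), T3), unit))) = list(list(tup3(list(T2), S, unit))).
Decompose arrow/2: arrow(nat, float) = E,  T2 = E.
Bind E := arrow(nat, float); substituting into the one remaining equation that mentions E gives: T2 = arrow(nat, float).
Bind T2 := arrow(nat, float); substituting into the remaining equation gives: list(list(tup3(T3, arrow(tup3(arrow(nat, float), arrow(nat, float), int), T3), unit))) = list(list(tup3(list(arrow(nat, float)), S, unit))).
Decompose list/1: list(tup3(T3, arrow(tup3(arrow(nat, float), arrow(nat, float), int), T3), unit)) = list(tup3(list(arrow(nat, float)), S, unit)).
Decompose list/1: tup3(T3, arrow(tup3(arrow(nat, float), arrow(nat, float), int), T3), unit) = tup3(list(arrow(nat, float)), S, unit).
Decompose tup3/3: T3 = list(arrow(nat, float)),  arrow(tup3(arrow(nat, float), arrow(nat, float), int), T3) = S,  unit = unit.
Bind T3 := list(arrow(nat, float)); substituting into the one remaining equation that mentions T3 gives: arrow(tup3(arrow(nat, float), arrow(nat, float), int), list(arrow(nat, float))) = S.
Bind S := arrow(tup3(arrow(nat, float), arrow(nat, float), int), list(arrow(nat, float))); no other remaining equation mentions S.
Delete trivial equation unit = unit.
MGU = { E -> arrow(nat, float), T2 -> arrow(nat, float), T3 -> list(arrow(nat, float)), S -> arrow(tup3(arrow(nat, float), arrow(nat, float), int), list(arrow(nat, float))) }, so S -> arrow(tup3(arrow(nat, float), arrow(nat, float), int), list(arrow(nat, float))).

arrow(tup3(arrow(nat, float), arrow(nat, float), int), list(arrow(nat, float)))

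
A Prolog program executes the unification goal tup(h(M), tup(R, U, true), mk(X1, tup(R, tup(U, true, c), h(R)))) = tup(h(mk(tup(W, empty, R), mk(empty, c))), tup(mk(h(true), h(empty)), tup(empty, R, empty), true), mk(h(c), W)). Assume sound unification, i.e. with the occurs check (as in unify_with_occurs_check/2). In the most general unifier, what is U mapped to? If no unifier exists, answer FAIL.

tup(empty, mk(h(true), h(empty)), empty)

Decompose tup/3: h(M) = h(mk(tup(W, empty, R), mk(empty, c))),  tup(R, U, true) = tup(mk(h(true), h(empty)), tup(empty, R, empty), true),  mk(X1, tup(R, tup(U, true, c), h(R))) = mk(h(c), W).
Decompose h/1: M = mk(tup(W, empty, R), mk(empty, c)).
Bind M := mk(tup(W, empty, R), mk(empty, c)); no other remaining equation mentions M.
Decompose tup/3: R = mk(h(true), h(empty)),  U = tup(empty, R, empty),  true = true.
Bind R := mk(h(true), h(empty)); substituting into the 2 remaining equations that mention R gives: U = tup(empty, mk(h(true), h(empty)), empty),  mk(X1, tup(mk(h(true), h(empty)), tup(U, true, c), h(mk(h(true), h(empty))))) = mk(h(c), W). Substituting into the earlier binding gives M := mk(tup(W, empty, mk(h(true), h(empty))), mk(empty, c)).
Bind U := tup(empty, mk(h(true), h(empty)), empty); substituting into the one remaining equation that mentions U gives: mk(X1, tup(mk(h(true), h(empty)), tup(tup(empty, mk(h(true), h(empty)), empty), true, c), h(mk(h(true), h(empty))))) = mk(h(c), W).
Delete trivial equation true = true.
Decompose mk/2: X1 = h(c),  tup(mk(h(true), h(empty)), tup(tup(empty, mk(h(true), h(empty)), empty), true, c), h(mk(h(true), h(empty)))) = W.
Bind X1 := h(c); no other remaining equation mentions X1.
Bind W := tup(mk(h(true), h(empty)), tup(tup(empty, mk(h(true), h(empty)), empty), true, c), h(mk(h(true), h(empty)))). Substituting into the earlier binding gives M := mk(tup(tup(mk(h(true), h(empty)), tup(tup(empty, mk(h(true), h(empty)), empty), true, c), h(mk(h(true), h(empty)))), empty, mk(h(true), h(empty))), mk(empty, c)).
MGU = { M ↦ mk(tup(tup(mk(h(true), h(empty)), tup(tup(empty, mk(h(true), h(empty)), empty), true, c), h(mk(h(true), h(empty)))), empty, mk(h(true), h(empty))), mk(empty, c)), R ↦ mk(h(true), h(empty)), U ↦ tup(empty, mk(h(true), h(empty)), empty), X1 ↦ h(c), W ↦ tup(mk(h(true), h(empty)), tup(tup(empty, mk(h(true), h(empty)), empty), true, c), h(mk(h(true), h(empty)))) }, so U ↦ tup(empty, mk(h(true), h(empty)), empty).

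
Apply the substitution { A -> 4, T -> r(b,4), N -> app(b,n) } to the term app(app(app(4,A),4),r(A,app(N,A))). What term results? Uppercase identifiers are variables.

app(app(app(4,4),4),r(4,app(app(b,n),4)))

Replace each occurrence of A with 4.
Replace each occurrence of N with app(b,n).
Result: app(app(app(4,4),4),r(4,app(app(b,n),4))).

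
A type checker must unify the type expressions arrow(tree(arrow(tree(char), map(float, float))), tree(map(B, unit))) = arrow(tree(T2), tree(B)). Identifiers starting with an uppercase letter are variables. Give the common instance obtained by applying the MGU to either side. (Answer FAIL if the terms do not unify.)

Decompose arrow/2: tree(arrow(tree(char), map(float, float))) = tree(T2),  tree(map(B, unit)) = tree(B).
Decompose tree/1: arrow(tree(char), map(float, float)) = T2.
Bind T2 := arrow(tree(char), map(float, float)); no other remaining equation mentions T2.
Decompose tree/1: map(B, unit) = B.
Occurs check fails: B occurs in map(B, unit); the equation B = map(B, unit) has no finite solution.

FAIL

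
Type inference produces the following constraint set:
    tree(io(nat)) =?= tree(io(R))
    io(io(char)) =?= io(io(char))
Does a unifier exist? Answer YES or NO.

Decompose tree/1: io(nat) =?= io(R).
Decompose io/1: nat =?= R.
Bind R := nat; no other remaining equation mentions R.
Delete trivial equation io(io(char)) =?= io(io(char)).
No equations remain and no clash or occurs-check failure arose, so a unifier exists.

YES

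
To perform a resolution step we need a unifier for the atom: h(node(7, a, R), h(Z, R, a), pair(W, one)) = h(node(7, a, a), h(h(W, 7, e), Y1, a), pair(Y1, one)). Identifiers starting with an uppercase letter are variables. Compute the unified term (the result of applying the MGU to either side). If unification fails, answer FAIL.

h(node(7, a, a), h(h(a, 7, e), a, a), pair(a, one))

Decompose h/3: node(7, a, R) = node(7, a, a),  h(Z, R, a) = h(h(W, 7, e), Y1, a),  pair(W, one) = pair(Y1, one).
Decompose node/3: 7 = 7,  a = a,  R = a.
Delete trivial equation 7 = 7.
Delete trivial equation a = a.
Bind R := a; substituting into the one remaining equation that mentions R gives: h(Z, a, a) = h(h(W, 7, e), Y1, a).
Decompose h/3: Z = h(W, 7, e),  a = Y1,  a = a.
Bind Z := h(W, 7, e); no other remaining equation mentions Z.
Bind Y1 := a; substituting into the one remaining equation that mentions Y1 gives: pair(W, one) = pair(a, one).
Delete trivial equation a = a.
Decompose pair/2: W = a,  one = one.
Bind W := a; no other remaining equation mentions W. Substituting into the earlier binding gives Z := h(a, 7, e).
Delete trivial equation one = one.
Applying the MGU to either side gives h(node(7, a, a), h(h(a, 7, e), a, a), pair(a, one)).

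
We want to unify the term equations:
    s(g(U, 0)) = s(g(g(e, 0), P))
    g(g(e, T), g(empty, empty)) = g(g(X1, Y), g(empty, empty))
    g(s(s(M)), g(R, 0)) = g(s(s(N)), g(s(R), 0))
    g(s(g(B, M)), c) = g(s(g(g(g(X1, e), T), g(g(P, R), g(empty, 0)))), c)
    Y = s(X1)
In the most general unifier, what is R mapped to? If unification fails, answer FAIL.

Decompose s/1: g(U, 0) = g(g(e, 0), P).
Decompose g/2: U = g(e, 0),  0 = P.
Bind U := g(e, 0); no other remaining equation mentions U.
Bind P := 0; substituting into the one remaining equation that mentions P gives: g(s(g(B, M)), c) = g(s(g(g(g(X1, e), T), g(g(0, R), g(empty, 0)))), c).
Decompose g/2: g(e, T) = g(X1, Y),  g(empty, empty) = g(empty, empty).
Decompose g/2: e = X1,  T = Y.
Bind X1 := e; substituting into the 2 remaining equations that mention X1 gives: g(s(g(B, M)), c) = g(s(g(g(g(e, e), T), g(g(0, R), g(empty, 0)))), c),  Y = s(e).
Bind T := Y; substituting into the one remaining equation that mentions T gives: g(s(g(B, M)), c) = g(s(g(g(g(e, e), Y), g(g(0, R), g(empty, 0)))), c).
Delete trivial equation g(empty, empty) = g(empty, empty).
Decompose g/2: s(s(M)) = s(s(N)),  g(R, 0) = g(s(R), 0).
Decompose s/1: s(M) = s(N).
Decompose s/1: M = N.
Bind M := N; substituting into the one remaining equation that mentions M gives: g(s(g(B, N)), c) = g(s(g(g(g(e, e), Y), g(g(0, R), g(empty, 0)))), c).
Decompose g/2: R = s(R),  0 = 0.
Occurs check fails: R occurs in s(R); the equation R = s(R) has no finite solution.

FAIL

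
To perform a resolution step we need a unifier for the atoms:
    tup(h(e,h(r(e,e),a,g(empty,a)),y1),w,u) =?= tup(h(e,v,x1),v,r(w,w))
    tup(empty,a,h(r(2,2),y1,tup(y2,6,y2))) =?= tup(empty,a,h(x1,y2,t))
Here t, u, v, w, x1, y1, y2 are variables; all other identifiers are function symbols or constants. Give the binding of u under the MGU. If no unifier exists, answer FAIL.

Decompose tup/3: h(e,h(r(e,e),a,g(empty,a)),y1) =?= h(e,v,x1),  w =?= v,  u =?= r(w,w).
Decompose h/3: e =?= e,  h(r(e,e),a,g(empty,a)) =?= v,  y1 =?= x1.
Delete trivial equation e =?= e.
Bind v := h(r(e,e),a,g(empty,a)); substituting into the one remaining equation that mentions v gives: w =?= h(r(e,e),a,g(empty,a)).
Bind y1 := x1; substituting into the one remaining equation that mentions y1 gives: tup(empty,a,h(r(2,2),x1,tup(y2,6,y2))) =?= tup(empty,a,h(x1,y2,t)).
Bind w := h(r(e,e),a,g(empty,a)); substituting into the one remaining equation that mentions w gives: u =?= r(h(r(e,e),a,g(empty,a)),h(r(e,e),a,g(empty,a))).
Bind u := r(h(r(e,e),a,g(empty,a)),h(r(e,e),a,g(empty,a))); no other remaining equation mentions u.
Decompose tup/3: empty =?= empty,  a =?= a,  h(r(2,2),x1,tup(y2,6,y2)) =?= h(x1,y2,t).
Delete trivial equation empty =?= empty.
Delete trivial equation a =?= a.
Decompose h/3: r(2,2) =?= x1,  x1 =?= y2,  tup(y2,6,y2) =?= t.
Bind x1 := r(2,2); substituting into the one remaining equation that mentions x1 gives: r(2,2) =?= y2. Substituting into the earlier binding gives y1 := r(2,2).
Bind y2 := r(2,2); substituting into the remaining equation gives: tup(r(2,2),6,r(2,2)) =?= t.
Bind t := tup(r(2,2),6,r(2,2)).
MGU = { v ↦ h(r(e,e),a,g(empty,a)), y1 ↦ r(2,2), w ↦ h(r(e,e),a,g(empty,a)), u ↦ r(h(r(e,e),a,g(empty,a)),h(r(e,e),a,g(empty,a))), x1 ↦ r(2,2), y2 ↦ r(2,2), t ↦ tup(r(2,2),6,r(2,2)) }, so u ↦ r(h(r(e,e),a,g(empty,a)),h(r(e,e),a,g(empty,a))).

r(h(r(e,e),a,g(empty,a)),h(r(e,e),a,g(empty,a)))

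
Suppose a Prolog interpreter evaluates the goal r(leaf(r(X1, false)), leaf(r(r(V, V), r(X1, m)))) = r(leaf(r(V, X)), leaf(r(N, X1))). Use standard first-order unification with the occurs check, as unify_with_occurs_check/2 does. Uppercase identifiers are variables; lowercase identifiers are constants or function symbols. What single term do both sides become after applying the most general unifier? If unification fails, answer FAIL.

FAIL

Decompose r/2: leaf(r(X1, false)) = leaf(r(V, X)),  leaf(r(r(V, V), r(X1, m))) = leaf(r(N, X1)).
Decompose leaf/1: r(X1, false) = r(V, X).
Decompose r/2: X1 = V,  false = X.
Bind X1 := V; substituting into the one remaining equation that mentions X1 gives: leaf(r(r(V, V), r(V, m))) = leaf(r(N, V)).
Bind X := false; no other remaining equation mentions X.
Decompose leaf/1: r(r(V, V), r(V, m)) = r(N, V).
Decompose r/2: r(V, V) = N,  r(V, m) = V.
Bind N := r(V, V); no other remaining equation mentions N.
Occurs check fails: V occurs in r(V, m); the equation V = r(V, m) has no finite solution.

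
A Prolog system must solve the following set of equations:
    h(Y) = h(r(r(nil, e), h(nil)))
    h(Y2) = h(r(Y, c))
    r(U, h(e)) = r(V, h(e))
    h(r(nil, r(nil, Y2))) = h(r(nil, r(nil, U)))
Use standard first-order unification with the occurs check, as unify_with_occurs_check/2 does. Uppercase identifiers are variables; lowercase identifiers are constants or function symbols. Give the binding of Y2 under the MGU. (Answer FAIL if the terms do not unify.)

r(r(r(nil, e), h(nil)), c)

Decompose h/1: Y = r(r(nil, e), h(nil)).
Bind Y := r(r(nil, e), h(nil)); substituting into the one remaining equation that mentions Y gives: h(Y2) = h(r(r(r(nil, e), h(nil)), c)).
Decompose h/1: Y2 = r(r(r(nil, e), h(nil)), c).
Bind Y2 := r(r(r(nil, e), h(nil)), c); substituting into the one remaining equation that mentions Y2 gives: h(r(nil, r(nil, r(r(r(nil, e), h(nil)), c)))) = h(r(nil, r(nil, U))).
Decompose r/2: U = V,  h(e) = h(e).
Bind U := V; substituting into the one remaining equation that mentions U gives: h(r(nil, r(nil, r(r(r(nil, e), h(nil)), c)))) = h(r(nil, r(nil, V))).
Delete trivial equation h(e) = h(e).
Decompose h/1: r(nil, r(nil, r(r(r(nil, e), h(nil)), c))) = r(nil, r(nil, V)).
Decompose r/2: nil = nil,  r(nil, r(r(r(nil, e), h(nil)), c)) = r(nil, V).
Delete trivial equation nil = nil.
Decompose r/2: nil = nil,  r(r(r(nil, e), h(nil)), c) = V.
Delete trivial equation nil = nil.
Bind V := r(r(r(nil, e), h(nil)), c). Substituting into the earlier binding gives U := r(r(r(nil, e), h(nil)), c).
MGU = { Y = r(r(nil, e), h(nil)), Y2 = r(r(r(nil, e), h(nil)), c), U = r(r(r(nil, e), h(nil)), c), V = r(r(r(nil, e), h(nil)), c) }, so Y2 = r(r(r(nil, e), h(nil)), c).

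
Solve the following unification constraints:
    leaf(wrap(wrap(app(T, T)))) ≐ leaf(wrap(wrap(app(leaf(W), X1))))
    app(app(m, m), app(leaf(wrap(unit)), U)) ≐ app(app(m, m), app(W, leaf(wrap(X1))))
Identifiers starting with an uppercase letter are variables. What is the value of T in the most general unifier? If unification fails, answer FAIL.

Decompose leaf/1: wrap(wrap(app(T, T))) ≐ wrap(wrap(app(leaf(W), X1))).
Decompose wrap/1: wrap(app(T, T)) ≐ wrap(app(leaf(W), X1)).
Decompose wrap/1: app(T, T) ≐ app(leaf(W), X1).
Decompose app/2: T ≐ leaf(W),  T ≐ X1.
Bind T := leaf(W); substituting into the one remaining equation that mentions T gives: leaf(W) ≐ X1.
Bind X1 := leaf(W); substituting into the remaining equation gives: app(app(m, m), app(leaf(wrap(unit)), U)) ≐ app(app(m, m), app(W, leaf(wrap(leaf(W))))).
Decompose app/2: app(m, m) ≐ app(m, m),  app(leaf(wrap(unit)), U) ≐ app(W, leaf(wrap(leaf(W)))).
Delete trivial equation app(m, m) ≐ app(m, m).
Decompose app/2: leaf(wrap(unit)) ≐ W,  U ≐ leaf(wrap(leaf(W))).
Bind W := leaf(wrap(unit)); substituting into the remaining equation gives: U ≐ leaf(wrap(leaf(leaf(wrap(unit))))). Substituting into the earlier bindings gives T := leaf(leaf(wrap(unit))), X1 := leaf(leaf(wrap(unit))).
Bind U := leaf(wrap(leaf(leaf(wrap(unit))))).
MGU = { T ↦ leaf(leaf(wrap(unit))), X1 ↦ leaf(leaf(wrap(unit))), W ↦ leaf(wrap(unit)), U ↦ leaf(wrap(leaf(leaf(wrap(unit))))) }, so T ↦ leaf(leaf(wrap(unit))).

leaf(leaf(wrap(unit)))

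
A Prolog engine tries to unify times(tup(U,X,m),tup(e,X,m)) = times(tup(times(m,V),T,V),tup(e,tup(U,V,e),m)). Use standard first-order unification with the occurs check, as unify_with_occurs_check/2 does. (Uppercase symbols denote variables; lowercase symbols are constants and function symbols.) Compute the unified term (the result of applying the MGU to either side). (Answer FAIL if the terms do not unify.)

Decompose times/2: tup(U,X,m) = tup(times(m,V),T,V),  tup(e,X,m) = tup(e,tup(U,V,e),m).
Decompose tup/3: U = times(m,V),  X = T,  m = V.
Bind U := times(m,V); substituting into the one remaining equation that mentions U gives: tup(e,X,m) = tup(e,tup(times(m,V),V,e),m).
Bind X := T; substituting into the one remaining equation that mentions X gives: tup(e,T,m) = tup(e,tup(times(m,V),V,e),m).
Bind V := m; substituting into the remaining equation gives: tup(e,T,m) = tup(e,tup(times(m,m),m,e),m). Substituting into the earlier binding gives U := times(m,m).
Decompose tup/3: e = e,  T = tup(times(m,m),m,e),  m = m.
Delete trivial equation e = e.
Bind T := tup(times(m,m),m,e); no other remaining equation mentions T. Substituting into the earlier binding gives X := tup(times(m,m),m,e).
Delete trivial equation m = m.
Applying the MGU to either side gives times(tup(times(m,m),tup(times(m,m),m,e),m),tup(e,tup(times(m,m),m,e),m)).

times(tup(times(m,m),tup(times(m,m),m,e),m),tup(e,tup(times(m,m),m,e),m))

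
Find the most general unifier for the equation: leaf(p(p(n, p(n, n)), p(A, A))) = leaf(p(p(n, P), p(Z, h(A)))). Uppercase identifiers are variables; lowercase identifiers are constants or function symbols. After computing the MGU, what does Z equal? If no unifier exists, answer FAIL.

FAIL

Decompose leaf/1: p(p(n, p(n, n)), p(A, A)) = p(p(n, P), p(Z, h(A))).
Decompose p/2: p(n, p(n, n)) = p(n, P),  p(A, A) = p(Z, h(A)).
Decompose p/2: n = n,  p(n, n) = P.
Delete trivial equation n = n.
Bind P := p(n, n); no other remaining equation mentions P.
Decompose p/2: A = Z,  A = h(A).
Bind A := Z; substituting into the remaining equation gives: Z = h(Z).
Occurs check fails: Z occurs in h(Z); the equation Z = h(Z) has no finite solution.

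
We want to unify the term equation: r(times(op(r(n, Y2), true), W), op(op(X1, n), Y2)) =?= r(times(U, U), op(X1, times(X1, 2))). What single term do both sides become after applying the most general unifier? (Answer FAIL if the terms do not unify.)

Decompose r/2: times(op(r(n, Y2), true), W) =?= times(U, U),  op(op(X1, n), Y2) =?= op(X1, times(X1, 2)).
Decompose times/2: op(r(n, Y2), true) =?= U,  W =?= U.
Bind U := op(r(n, Y2), true); substituting into the one remaining equation that mentions U gives: W =?= op(r(n, Y2), true).
Bind W := op(r(n, Y2), true); no other remaining equation mentions W.
Decompose op/2: op(X1, n) =?= X1,  Y2 =?= times(X1, 2).
Occurs check fails: X1 occurs in op(X1, n); the equation X1 =?= op(X1, n) has no finite solution.

FAIL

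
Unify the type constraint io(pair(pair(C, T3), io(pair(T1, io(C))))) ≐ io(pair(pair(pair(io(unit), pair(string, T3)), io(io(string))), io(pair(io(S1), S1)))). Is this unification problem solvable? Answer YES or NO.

YES

Decompose io/1: pair(pair(C, T3), io(pair(T1, io(C)))) ≐ pair(pair(pair(io(unit), pair(string, T3)), io(io(string))), io(pair(io(S1), S1))).
Decompose pair/2: pair(C, T3) ≐ pair(pair(io(unit), pair(string, T3)), io(io(string))),  io(pair(T1, io(C))) ≐ io(pair(io(S1), S1)).
Decompose pair/2: C ≐ pair(io(unit), pair(string, T3)),  T3 ≐ io(io(string)).
Bind C := pair(io(unit), pair(string, T3)); substituting into the one remaining equation that mentions C gives: io(pair(T1, io(pair(io(unit), pair(string, T3))))) ≐ io(pair(io(S1), S1)).
Bind T3 := io(io(string)); substituting into the remaining equation gives: io(pair(T1, io(pair(io(unit), pair(string, io(io(string))))))) ≐ io(pair(io(S1), S1)). Substituting into the earlier binding gives C := pair(io(unit), pair(string, io(io(string)))).
Decompose io/1: pair(T1, io(pair(io(unit), pair(string, io(io(string)))))) ≐ pair(io(S1), S1).
Decompose pair/2: T1 ≐ io(S1),  io(pair(io(unit), pair(string, io(io(string))))) ≐ S1.
Bind T1 := io(S1); no other remaining equation mentions T1.
Bind S1 := io(pair(io(unit), pair(string, io(io(string))))). Substituting into the earlier binding gives T1 := io(io(pair(io(unit), pair(string, io(io(string)))))).
No equations remain and no clash or occurs-check failure arose, so a unifier exists.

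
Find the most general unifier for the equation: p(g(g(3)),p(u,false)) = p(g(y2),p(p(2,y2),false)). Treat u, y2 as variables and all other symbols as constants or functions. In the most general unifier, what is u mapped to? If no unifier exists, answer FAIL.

Decompose p/2: g(g(3)) = g(y2),  p(u,false) = p(p(2,y2),false).
Decompose g/1: g(3) = y2.
Bind y2 := g(3); substituting into the remaining equation gives: p(u,false) = p(p(2,g(3)),false).
Decompose p/2: u = p(2,g(3)),  false = false.
Bind u := p(2,g(3)); no other remaining equation mentions u.
Delete trivial equation false = false.
MGU = { y2 := g(3), u := p(2,g(3)) }, so u := p(2,g(3)).

p(2,g(3))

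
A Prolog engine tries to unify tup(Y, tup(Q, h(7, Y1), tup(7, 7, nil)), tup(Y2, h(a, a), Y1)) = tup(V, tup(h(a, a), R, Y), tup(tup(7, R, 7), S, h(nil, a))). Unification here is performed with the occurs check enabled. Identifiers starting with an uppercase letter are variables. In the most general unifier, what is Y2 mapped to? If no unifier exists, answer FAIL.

tup(7, h(7, h(nil, a)), 7)

Decompose tup/3: Y = V,  tup(Q, h(7, Y1), tup(7, 7, nil)) = tup(h(a, a), R, Y),  tup(Y2, h(a, a), Y1) = tup(tup(7, R, 7), S, h(nil, a)).
Bind Y := V; substituting into the one remaining equation that mentions Y gives: tup(Q, h(7, Y1), tup(7, 7, nil)) = tup(h(a, a), R, V).
Decompose tup/3: Q = h(a, a),  h(7, Y1) = R,  tup(7, 7, nil) = V.
Bind Q := h(a, a); no other remaining equation mentions Q.
Bind R := h(7, Y1); substituting into the one remaining equation that mentions R gives: tup(Y2, h(a, a), Y1) = tup(tup(7, h(7, Y1), 7), S, h(nil, a)).
Bind V := tup(7, 7, nil); no other remaining equation mentions V. Substituting into the earlier binding gives Y := tup(7, 7, nil).
Decompose tup/3: Y2 = tup(7, h(7, Y1), 7),  h(a, a) = S,  Y1 = h(nil, a).
Bind Y2 := tup(7, h(7, Y1), 7); no other remaining equation mentions Y2.
Bind S := h(a, a); no other remaining equation mentions S.
Bind Y1 := h(nil, a). Substituting into the earlier bindings gives R := h(7, h(nil, a)), Y2 := tup(7, h(7, h(nil, a)), 7).
MGU = { Y ↦ tup(7, 7, nil), Q ↦ h(a, a), R ↦ h(7, h(nil, a)), V ↦ tup(7, 7, nil), Y2 ↦ tup(7, h(7, h(nil, a)), 7), S ↦ h(a, a), Y1 ↦ h(nil, a) }, so Y2 ↦ tup(7, h(7, h(nil, a)), 7).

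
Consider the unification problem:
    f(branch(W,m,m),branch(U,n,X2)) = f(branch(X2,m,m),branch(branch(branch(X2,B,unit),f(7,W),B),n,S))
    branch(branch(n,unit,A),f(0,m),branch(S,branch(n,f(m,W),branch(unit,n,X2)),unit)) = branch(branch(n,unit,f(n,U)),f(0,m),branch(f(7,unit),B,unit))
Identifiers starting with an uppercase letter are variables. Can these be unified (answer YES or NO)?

YES

Decompose f/2: branch(W,m,m) = branch(X2,m,m),  branch(U,n,X2) = branch(branch(branch(X2,B,unit),f(7,W),B),n,S).
Decompose branch/3: W = X2,  m = m,  m = m.
Bind W := X2; substituting into the 2 remaining equations that mention W gives: branch(U,n,X2) = branch(branch(branch(X2,B,unit),f(7,X2),B),n,S),  branch(branch(n,unit,A),f(0,m),branch(S,branch(n,f(m,X2),branch(unit,n,X2)),unit)) = branch(branch(n,unit,f(n,U)),f(0,m),branch(f(7,unit),B,unit)).
Delete trivial equation m = m.
Delete trivial equation m = m.
Decompose branch/3: U = branch(branch(X2,B,unit),f(7,X2),B),  n = n,  X2 = S.
Bind U := branch(branch(X2,B,unit),f(7,X2),B); substituting into the one remaining equation that mentions U gives: branch(branch(n,unit,A),f(0,m),branch(S,branch(n,f(m,X2),branch(unit,n,X2)),unit)) = branch(branch(n,unit,f(n,branch(branch(X2,B,unit),f(7,X2),B))),f(0,m),branch(f(7,unit),B,unit)).
Delete trivial equation n = n.
Bind X2 := S; substituting into the remaining equation gives: branch(branch(n,unit,A),f(0,m),branch(S,branch(n,f(m,S),branch(unit,n,S)),unit)) = branch(branch(n,unit,f(n,branch(branch(S,B,unit),f(7,S),B))),f(0,m),branch(f(7,unit),B,unit)). Substituting into the earlier bindings gives W := S, U := branch(branch(S,B,unit),f(7,S),B).
Decompose branch/3: branch(n,unit,A) = branch(n,unit,f(n,branch(branch(S,B,unit),f(7,S),B))),  f(0,m) = f(0,m),  branch(S,branch(n,f(m,S),branch(unit,n,S)),unit) = branch(f(7,unit),B,unit).
Decompose branch/3: n = n,  unit = unit,  A = f(n,branch(branch(S,B,unit),f(7,S),B)).
Delete trivial equation n = n.
Delete trivial equation unit = unit.
Bind A := f(n,branch(branch(S,B,unit),f(7,S),B)); no other remaining equation mentions A.
Delete trivial equation f(0,m) = f(0,m).
Decompose branch/3: S = f(7,unit),  branch(n,f(m,S),branch(unit,n,S)) = B,  unit = unit.
Bind S := f(7,unit); substituting into the one remaining equation that mentions S gives: branch(n,f(m,f(7,unit)),branch(unit,n,f(7,unit))) = B. Substituting into the earlier bindings gives W := f(7,unit), U := branch(branch(f(7,unit),B,unit),f(7,f(7,unit)),B), X2 := f(7,unit), A := f(n,branch(branch(f(7,unit),B,unit),f(7,f(7,unit)),B)).
Bind B := branch(n,f(m,f(7,unit)),branch(unit,n,f(7,unit))); no other remaining equation mentions B. Substituting into the earlier bindings gives U := branch(branch(f(7,unit),branch(n,f(m,f(7,unit)),branch(unit,n,f(7,unit))),unit),f(7,f(7,unit)),branch(n,f(m,f(7,unit)),branch(unit,n,f(7,unit)))), A := f(n,branch(branch(f(7,unit),branch(n,f(m,f(7,unit)),branch(unit,n,f(7,unit))),unit),f(7,f(7,unit)),branch(n,f(m,f(7,unit)),branch(unit,n,f(7,unit))))).
Delete trivial equation unit = unit.
No equations remain and no clash or occurs-check failure arose, so a unifier exists.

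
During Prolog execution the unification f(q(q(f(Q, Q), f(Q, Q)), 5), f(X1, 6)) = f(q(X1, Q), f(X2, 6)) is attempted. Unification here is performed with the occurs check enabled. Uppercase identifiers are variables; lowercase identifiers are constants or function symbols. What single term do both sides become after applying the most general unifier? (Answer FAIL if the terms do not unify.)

Decompose f/2: q(q(f(Q, Q), f(Q, Q)), 5) = q(X1, Q),  f(X1, 6) = f(X2, 6).
Decompose q/2: q(f(Q, Q), f(Q, Q)) = X1,  5 = Q.
Bind X1 := q(f(Q, Q), f(Q, Q)); substituting into the one remaining equation that mentions X1 gives: f(q(f(Q, Q), f(Q, Q)), 6) = f(X2, 6).
Bind Q := 5; substituting into the remaining equation gives: f(q(f(5, 5), f(5, 5)), 6) = f(X2, 6). Substituting into the earlier binding gives X1 := q(f(5, 5), f(5, 5)).
Decompose f/2: q(f(5, 5), f(5, 5)) = X2,  6 = 6.
Bind X2 := q(f(5, 5), f(5, 5)); no other remaining equation mentions X2.
Delete trivial equation 6 = 6.
Applying the MGU to either side gives f(q(q(f(5, 5), f(5, 5)), 5), f(q(f(5, 5), f(5, 5)), 6)).

f(q(q(f(5, 5), f(5, 5)), 5), f(q(f(5, 5), f(5, 5)), 6))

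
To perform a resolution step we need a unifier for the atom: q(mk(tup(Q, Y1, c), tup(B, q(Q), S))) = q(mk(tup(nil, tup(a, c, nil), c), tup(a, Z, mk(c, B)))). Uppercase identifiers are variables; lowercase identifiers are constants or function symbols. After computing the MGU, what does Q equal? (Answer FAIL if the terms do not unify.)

nil

Decompose q/1: mk(tup(Q, Y1, c), tup(B, q(Q), S)) = mk(tup(nil, tup(a, c, nil), c), tup(a, Z, mk(c, B))).
Decompose mk/2: tup(Q, Y1, c) = tup(nil, tup(a, c, nil), c),  tup(B, q(Q), S) = tup(a, Z, mk(c, B)).
Decompose tup/3: Q = nil,  Y1 = tup(a, c, nil),  c = c.
Bind Q := nil; substituting into the one remaining equation that mentions Q gives: tup(B, q(nil), S) = tup(a, Z, mk(c, B)).
Bind Y1 := tup(a, c, nil); no other remaining equation mentions Y1.
Delete trivial equation c = c.
Decompose tup/3: B = a,  q(nil) = Z,  S = mk(c, B).
Bind B := a; substituting into the one remaining equation that mentions B gives: S = mk(c, a).
Bind Z := q(nil); no other remaining equation mentions Z.
Bind S := mk(c, a).
MGU = { Q ↦ nil, Y1 ↦ tup(a, c, nil), B ↦ a, Z ↦ q(nil), S ↦ mk(c, a) }, so Q ↦ nil.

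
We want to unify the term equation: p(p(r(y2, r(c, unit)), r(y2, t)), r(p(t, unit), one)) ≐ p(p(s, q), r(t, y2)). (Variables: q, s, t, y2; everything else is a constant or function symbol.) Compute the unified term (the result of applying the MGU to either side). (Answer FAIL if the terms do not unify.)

Decompose p/2: p(r(y2, r(c, unit)), r(y2, t)) ≐ p(s, q),  r(p(t, unit), one) ≐ r(t, y2).
Decompose p/2: r(y2, r(c, unit)) ≐ s,  r(y2, t) ≐ q.
Bind s := r(y2, r(c, unit)); no other remaining equation mentions s.
Bind q := r(y2, t); no other remaining equation mentions q.
Decompose r/2: p(t, unit) ≐ t,  one ≐ y2.
Occurs check fails: t occurs in p(t, unit); the equation t ≐ p(t, unit) has no finite solution.

FAIL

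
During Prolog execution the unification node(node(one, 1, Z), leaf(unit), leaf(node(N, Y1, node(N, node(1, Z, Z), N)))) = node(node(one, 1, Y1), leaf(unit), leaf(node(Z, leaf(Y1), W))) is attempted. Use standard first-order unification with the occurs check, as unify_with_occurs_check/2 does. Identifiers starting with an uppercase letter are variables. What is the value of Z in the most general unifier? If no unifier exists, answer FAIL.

Decompose node/3: node(one, 1, Z) = node(one, 1, Y1),  leaf(unit) = leaf(unit),  leaf(node(N, Y1, node(N, node(1, Z, Z), N))) = leaf(node(Z, leaf(Y1), W)).
Decompose node/3: one = one,  1 = 1,  Z = Y1.
Delete trivial equation one = one.
Delete trivial equation 1 = 1.
Bind Z := Y1; substituting into the one remaining equation that mentions Z gives: leaf(node(N, Y1, node(N, node(1, Y1, Y1), N))) = leaf(node(Y1, leaf(Y1), W)).
Delete trivial equation leaf(unit) = leaf(unit).
Decompose leaf/1: node(N, Y1, node(N, node(1, Y1, Y1), N)) = node(Y1, leaf(Y1), W).
Decompose node/3: N = Y1,  Y1 = leaf(Y1),  node(N, node(1, Y1, Y1), N) = W.
Bind N := Y1; substituting into the one remaining equation that mentions N gives: node(Y1, node(1, Y1, Y1), Y1) = W.
Occurs check fails: Y1 occurs in leaf(Y1); the equation Y1 = leaf(Y1) has no finite solution.

FAIL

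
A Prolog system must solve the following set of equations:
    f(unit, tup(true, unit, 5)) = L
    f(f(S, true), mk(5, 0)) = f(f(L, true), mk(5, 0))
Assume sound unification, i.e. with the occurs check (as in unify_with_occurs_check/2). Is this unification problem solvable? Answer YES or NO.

YES

Bind L := f(unit, tup(true, unit, 5)); substituting into the remaining equation gives: f(f(S, true), mk(5, 0)) = f(f(f(unit, tup(true, unit, 5)), true), mk(5, 0)).
Decompose f/2: f(S, true) = f(f(unit, tup(true, unit, 5)), true),  mk(5, 0) = mk(5, 0).
Decompose f/2: S = f(unit, tup(true, unit, 5)),  true = true.
Bind S := f(unit, tup(true, unit, 5)); no other remaining equation mentions S.
Delete trivial equation true = true.
Delete trivial equation mk(5, 0) = mk(5, 0).
No equations remain and no clash or occurs-check failure arose, so a unifier exists.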